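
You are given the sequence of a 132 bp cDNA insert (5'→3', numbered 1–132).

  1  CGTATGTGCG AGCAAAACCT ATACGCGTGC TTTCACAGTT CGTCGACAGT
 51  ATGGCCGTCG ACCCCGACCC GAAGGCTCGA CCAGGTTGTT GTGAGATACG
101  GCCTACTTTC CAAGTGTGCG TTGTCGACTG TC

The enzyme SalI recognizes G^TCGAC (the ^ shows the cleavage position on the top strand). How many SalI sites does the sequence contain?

GTCGAC occurs starting at positions 42, 57, 123.
SalI cuts at 3 sites.

3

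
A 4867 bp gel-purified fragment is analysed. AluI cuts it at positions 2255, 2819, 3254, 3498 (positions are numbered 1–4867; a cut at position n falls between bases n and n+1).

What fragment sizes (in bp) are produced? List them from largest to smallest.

2255, 1369, 564, 435, 244 bp

Linear molecule, 4 cuts → 5 fragments:
  2255 − 0 = 2255 bp
  2819 − 2255 = 564 bp
  3254 − 2819 = 435 bp
  3498 − 3254 = 244 bp
  4867 − 3498 = 1369 bp
Sorted largest to smallest: 2255, 1369, 564, 435, 244 bp.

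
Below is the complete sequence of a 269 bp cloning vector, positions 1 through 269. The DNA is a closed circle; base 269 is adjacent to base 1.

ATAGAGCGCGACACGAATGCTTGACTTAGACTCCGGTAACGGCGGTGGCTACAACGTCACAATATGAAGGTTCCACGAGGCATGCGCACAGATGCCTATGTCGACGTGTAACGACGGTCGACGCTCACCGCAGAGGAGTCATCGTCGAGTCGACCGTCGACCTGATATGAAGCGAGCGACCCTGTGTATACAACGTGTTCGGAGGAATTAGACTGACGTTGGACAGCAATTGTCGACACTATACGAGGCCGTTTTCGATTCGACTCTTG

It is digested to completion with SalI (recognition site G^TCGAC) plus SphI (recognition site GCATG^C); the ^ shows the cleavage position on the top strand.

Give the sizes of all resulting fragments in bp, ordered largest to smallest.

121, 76, 32, 17, 16, 7 bp

SalI sites (GTCGAC) start at positions 100, 117, 149, 156, 232.
SalI cuts after the first base of each site, so after positions 100, 117, 149, 156, 232.
The SphI site (GCATGC) starts at position 80.
SphI cuts after base 5 of each site (before the last base), so after position 84.
Combined cut positions: 84, 100, 117, 149, 156, 232.
Circular molecule, 6 cuts → 6 fragments:
  85–100 → 16 bp
  101–117 → 17 bp
  118–149 → 32 bp
  150–156 → 7 bp
  157–232 → 76 bp
  233–269 then 1–84 → 37 + 84 = 121 bp
Sorted largest to smallest: 121, 76, 32, 17, 16, 7 bp.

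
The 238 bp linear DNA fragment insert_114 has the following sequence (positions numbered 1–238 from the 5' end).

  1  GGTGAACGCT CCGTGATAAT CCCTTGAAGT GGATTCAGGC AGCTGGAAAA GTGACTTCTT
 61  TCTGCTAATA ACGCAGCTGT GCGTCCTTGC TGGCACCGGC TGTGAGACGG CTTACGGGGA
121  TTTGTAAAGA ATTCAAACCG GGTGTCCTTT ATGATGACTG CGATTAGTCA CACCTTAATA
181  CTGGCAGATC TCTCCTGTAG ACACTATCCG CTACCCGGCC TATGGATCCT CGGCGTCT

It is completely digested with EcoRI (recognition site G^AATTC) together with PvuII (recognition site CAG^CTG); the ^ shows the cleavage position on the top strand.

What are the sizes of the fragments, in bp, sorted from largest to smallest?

109, 53, 42, 34 bp

The EcoRI site (GAATTC) starts at position 129.
EcoRI cuts after the first base of each site, so after position 129.
PvuII sites (CAGCTG) start at positions 40, 74.
PvuII cuts after base 3 of each site, so after positions 42, 76.
Combined cut positions: 42, 76, 129.
Linear molecule, 3 cuts → 4 fragments:
  1–42 → 42 bp
  43–76 → 34 bp
  77–129 → 53 bp
  130–238 → 109 bp
Sorted largest to smallest: 109, 53, 42, 34 bp.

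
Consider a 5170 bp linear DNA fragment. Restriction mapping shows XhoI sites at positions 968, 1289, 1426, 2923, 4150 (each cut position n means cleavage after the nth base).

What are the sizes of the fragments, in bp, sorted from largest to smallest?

Linear molecule, 5 cuts → 6 fragments:
  968 − 0 = 968 bp
  1289 − 968 = 321 bp
  1426 − 1289 = 137 bp
  2923 − 1426 = 1497 bp
  4150 − 2923 = 1227 bp
  5170 − 4150 = 1020 bp
Sorted largest to smallest: 1497, 1227, 1020, 968, 321, 137 bp.

1497, 1227, 1020, 968, 321, 137 bp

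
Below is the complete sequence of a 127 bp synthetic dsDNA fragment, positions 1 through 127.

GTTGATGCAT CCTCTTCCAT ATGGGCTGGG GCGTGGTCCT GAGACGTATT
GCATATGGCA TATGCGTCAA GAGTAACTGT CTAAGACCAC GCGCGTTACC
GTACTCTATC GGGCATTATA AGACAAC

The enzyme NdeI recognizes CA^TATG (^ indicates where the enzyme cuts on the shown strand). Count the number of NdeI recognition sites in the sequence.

CATATG occurs starting at positions 18, 52, 59.
NdeI cuts at 3 sites.

3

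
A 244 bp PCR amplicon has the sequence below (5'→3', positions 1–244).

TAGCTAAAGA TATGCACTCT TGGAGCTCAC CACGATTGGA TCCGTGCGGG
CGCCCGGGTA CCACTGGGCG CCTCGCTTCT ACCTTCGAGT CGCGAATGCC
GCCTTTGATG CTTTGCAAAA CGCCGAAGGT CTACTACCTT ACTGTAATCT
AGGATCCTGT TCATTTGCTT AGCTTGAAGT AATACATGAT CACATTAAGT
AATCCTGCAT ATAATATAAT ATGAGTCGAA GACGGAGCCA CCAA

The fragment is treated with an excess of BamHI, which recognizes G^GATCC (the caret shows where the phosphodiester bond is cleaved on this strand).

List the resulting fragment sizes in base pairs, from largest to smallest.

114, 92, 38 bp

BamHI sites (GGATCC) start at positions 38, 152.
BamHI cuts after the first base of each site, so after positions 38, 152.
Linear molecule, 2 cuts → 3 fragments:
  1–38 → 38 bp
  39–152 → 114 bp
  153–244 → 92 bp
Sorted largest to smallest: 114, 92, 38 bp.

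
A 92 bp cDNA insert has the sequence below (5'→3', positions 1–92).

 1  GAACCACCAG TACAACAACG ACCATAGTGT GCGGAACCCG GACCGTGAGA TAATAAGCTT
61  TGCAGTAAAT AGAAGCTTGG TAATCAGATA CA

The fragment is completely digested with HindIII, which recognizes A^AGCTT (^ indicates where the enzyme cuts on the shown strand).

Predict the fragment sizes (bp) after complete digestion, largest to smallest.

HindIII sites (AAGCTT) start at positions 55, 73.
HindIII cuts after the first base of each site, so after positions 55, 73.
Linear molecule, 2 cuts → 3 fragments:
  1–55 → 55 bp
  56–73 → 18 bp
  74–92 → 19 bp
Sorted largest to smallest: 55, 19, 18 bp.

55, 19, 18 bp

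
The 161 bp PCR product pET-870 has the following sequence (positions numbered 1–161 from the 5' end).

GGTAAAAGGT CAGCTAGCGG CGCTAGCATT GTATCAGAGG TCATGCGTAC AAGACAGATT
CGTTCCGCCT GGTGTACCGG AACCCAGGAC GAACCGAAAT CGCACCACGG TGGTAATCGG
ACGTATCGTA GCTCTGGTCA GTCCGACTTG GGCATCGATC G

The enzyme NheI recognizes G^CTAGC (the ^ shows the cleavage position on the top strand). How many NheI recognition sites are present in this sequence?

2

GCTAGC occurs starting at positions 13, 22.
NheI cuts at 2 sites.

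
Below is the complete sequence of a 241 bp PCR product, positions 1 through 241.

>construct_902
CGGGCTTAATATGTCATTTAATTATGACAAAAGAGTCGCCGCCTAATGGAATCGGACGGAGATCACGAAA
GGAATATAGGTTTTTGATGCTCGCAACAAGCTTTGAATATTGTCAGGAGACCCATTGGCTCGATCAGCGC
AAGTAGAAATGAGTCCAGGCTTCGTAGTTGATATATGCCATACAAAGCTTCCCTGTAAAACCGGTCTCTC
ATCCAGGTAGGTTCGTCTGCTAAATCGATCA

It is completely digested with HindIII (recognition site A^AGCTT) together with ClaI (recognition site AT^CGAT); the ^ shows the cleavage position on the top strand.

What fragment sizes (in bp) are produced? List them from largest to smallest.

98, 87, 50, 6 bp

HindIII sites (AAGCTT) start at positions 98, 185.
HindIII cuts after the first base of each site, so after positions 98, 185.
The ClaI site (ATCGAT) starts at position 234.
ClaI cuts after base 2 of each site, so after position 235.
Combined cut positions: 98, 185, 235.
Linear molecule, 3 cuts → 4 fragments:
  1–98 → 98 bp
  99–185 → 87 bp
  186–235 → 50 bp
  236–241 → 6 bp
Sorted largest to smallest: 98, 87, 50, 6 bp.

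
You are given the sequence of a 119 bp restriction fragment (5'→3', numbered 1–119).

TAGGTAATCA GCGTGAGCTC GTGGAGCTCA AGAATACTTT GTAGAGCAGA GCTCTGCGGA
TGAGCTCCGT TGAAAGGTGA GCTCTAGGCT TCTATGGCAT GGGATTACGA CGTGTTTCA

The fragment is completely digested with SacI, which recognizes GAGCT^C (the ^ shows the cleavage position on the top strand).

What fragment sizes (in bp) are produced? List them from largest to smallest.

36, 25, 19, 17, 13, 9 bp

SacI sites (GAGCTC) start at positions 15, 24, 49, 62, 79.
SacI cuts after base 5 of each site (before the last base), so after positions 19, 28, 53, 66, 83.
Linear molecule, 5 cuts → 6 fragments:
  1–19 → 19 bp
  20–28 → 9 bp
  29–53 → 25 bp
  54–66 → 13 bp
  67–83 → 17 bp
  84–119 → 36 bp
Sorted largest to smallest: 36, 25, 19, 17, 13, 9 bp.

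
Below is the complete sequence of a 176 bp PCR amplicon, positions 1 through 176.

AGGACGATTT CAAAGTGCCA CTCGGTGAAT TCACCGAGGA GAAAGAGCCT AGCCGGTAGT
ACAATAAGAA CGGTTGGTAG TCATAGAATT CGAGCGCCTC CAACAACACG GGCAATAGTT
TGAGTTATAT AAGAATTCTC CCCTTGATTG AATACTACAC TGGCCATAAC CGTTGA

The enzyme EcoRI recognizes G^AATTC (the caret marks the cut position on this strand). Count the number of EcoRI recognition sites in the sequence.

3

GAATTC occurs starting at positions 27, 86, 133.
EcoRI cuts at 3 sites.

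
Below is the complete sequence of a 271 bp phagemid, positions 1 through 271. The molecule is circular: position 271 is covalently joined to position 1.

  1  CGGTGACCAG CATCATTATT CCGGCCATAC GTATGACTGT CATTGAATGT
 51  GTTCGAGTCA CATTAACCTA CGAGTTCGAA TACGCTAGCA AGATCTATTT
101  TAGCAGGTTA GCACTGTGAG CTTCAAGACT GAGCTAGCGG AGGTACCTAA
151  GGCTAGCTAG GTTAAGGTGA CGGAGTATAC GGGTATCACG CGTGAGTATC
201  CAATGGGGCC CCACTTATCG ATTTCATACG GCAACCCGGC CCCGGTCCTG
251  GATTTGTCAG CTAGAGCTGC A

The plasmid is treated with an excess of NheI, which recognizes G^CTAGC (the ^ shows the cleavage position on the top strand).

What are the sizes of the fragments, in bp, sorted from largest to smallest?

NheI sites (GCTAGC) start at positions 84, 133, 152.
NheI cuts after the first base of each site, so after positions 84, 133, 152.
Circular molecule, 3 cuts → 3 fragments:
  85–133 → 49 bp
  134–152 → 19 bp
  153–271 then 1–84 → 119 + 84 = 203 bp
Sorted largest to smallest: 203, 49, 19 bp.

203, 49, 19 bp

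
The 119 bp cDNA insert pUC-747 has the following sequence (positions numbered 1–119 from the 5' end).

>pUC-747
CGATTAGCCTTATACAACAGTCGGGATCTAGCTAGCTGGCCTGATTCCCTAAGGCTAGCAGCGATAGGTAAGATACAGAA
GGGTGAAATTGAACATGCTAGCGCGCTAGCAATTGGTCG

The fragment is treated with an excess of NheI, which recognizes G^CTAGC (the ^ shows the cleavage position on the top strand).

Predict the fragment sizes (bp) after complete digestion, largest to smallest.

43, 31, 23, 14, 8 bp

NheI sites (GCTAGC) start at positions 31, 54, 97, 105.
NheI cuts after the first base of each site, so after positions 31, 54, 97, 105.
Linear molecule, 4 cuts → 5 fragments:
  1–31 → 31 bp
  32–54 → 23 bp
  55–97 → 43 bp
  98–105 → 8 bp
  106–119 → 14 bp
Sorted largest to smallest: 43, 31, 23, 14, 8 bp.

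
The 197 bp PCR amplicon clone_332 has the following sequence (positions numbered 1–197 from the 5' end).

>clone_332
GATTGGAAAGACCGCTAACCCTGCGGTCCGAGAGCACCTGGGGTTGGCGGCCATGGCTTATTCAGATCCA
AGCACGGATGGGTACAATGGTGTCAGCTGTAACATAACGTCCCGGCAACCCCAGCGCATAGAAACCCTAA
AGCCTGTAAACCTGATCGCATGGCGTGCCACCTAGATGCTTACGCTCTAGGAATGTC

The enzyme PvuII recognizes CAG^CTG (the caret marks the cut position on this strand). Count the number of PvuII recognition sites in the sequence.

1

CAGCTG occurs starting at position 94.
PvuII cuts at 1 site.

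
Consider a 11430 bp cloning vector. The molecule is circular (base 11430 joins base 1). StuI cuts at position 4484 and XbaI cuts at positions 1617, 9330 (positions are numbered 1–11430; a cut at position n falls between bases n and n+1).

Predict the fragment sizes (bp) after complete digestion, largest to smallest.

4846, 3717, 2867 bp

Combined cut positions (sorted): 1617, 4484, 9330.
Circular molecule, 3 cuts → 3 fragments:
  4484 − 1617 = 2867 bp
  9330 − 4484 = 4846 bp
  wrap: 11430 − 9330 + 1617 = 3717 bp
Sorted largest to smallest: 4846, 3717, 2867 bp.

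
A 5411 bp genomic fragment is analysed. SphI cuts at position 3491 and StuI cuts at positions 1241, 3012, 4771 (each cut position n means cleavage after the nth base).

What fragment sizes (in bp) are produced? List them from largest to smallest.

1771, 1280, 1241, 640, 479 bp

Combined cut positions (sorted): 1241, 3012, 3491, 4771.
Linear molecule, 4 cuts → 5 fragments:
  1241 − 0 = 1241 bp
  3012 − 1241 = 1771 bp
  3491 − 3012 = 479 bp
  4771 − 3491 = 1280 bp
  5411 − 4771 = 640 bp
Sorted largest to smallest: 1771, 1280, 1241, 640, 479 bp.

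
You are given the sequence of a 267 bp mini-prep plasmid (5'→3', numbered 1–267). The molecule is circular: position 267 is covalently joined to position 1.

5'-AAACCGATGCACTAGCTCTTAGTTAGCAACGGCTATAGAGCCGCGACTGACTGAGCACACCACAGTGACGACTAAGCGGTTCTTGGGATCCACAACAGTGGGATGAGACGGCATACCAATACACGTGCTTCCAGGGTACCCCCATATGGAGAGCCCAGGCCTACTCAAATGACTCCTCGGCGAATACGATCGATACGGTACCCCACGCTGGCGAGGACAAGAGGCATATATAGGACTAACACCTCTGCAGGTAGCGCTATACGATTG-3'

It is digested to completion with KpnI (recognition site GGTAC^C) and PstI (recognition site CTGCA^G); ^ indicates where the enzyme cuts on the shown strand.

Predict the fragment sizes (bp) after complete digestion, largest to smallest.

157, 62, 48 bp

KpnI sites (GGTACC) start at positions 135, 197.
KpnI cuts after base 5 of each site (before the last base), so after positions 139, 201.
The PstI site (CTGCAG) starts at position 245.
PstI cuts after base 5 of each site (before the last base), so after position 249.
Combined cut positions: 139, 201, 249.
Circular molecule, 3 cuts → 3 fragments:
  140–201 → 62 bp
  202–249 → 48 bp
  250–267 then 1–139 → 18 + 139 = 157 bp
Sorted largest to smallest: 157, 62, 48 bp.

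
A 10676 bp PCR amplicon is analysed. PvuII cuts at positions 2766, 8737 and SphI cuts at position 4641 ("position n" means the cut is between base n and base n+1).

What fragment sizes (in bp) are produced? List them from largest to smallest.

4096, 2766, 1939, 1875 bp

Combined cut positions (sorted): 2766, 4641, 8737.
Linear molecule, 3 cuts → 4 fragments:
  2766 − 0 = 2766 bp
  4641 − 2766 = 1875 bp
  8737 − 4641 = 4096 bp
  10676 − 8737 = 1939 bp
Sorted largest to smallest: 4096, 2766, 1939, 1875 bp.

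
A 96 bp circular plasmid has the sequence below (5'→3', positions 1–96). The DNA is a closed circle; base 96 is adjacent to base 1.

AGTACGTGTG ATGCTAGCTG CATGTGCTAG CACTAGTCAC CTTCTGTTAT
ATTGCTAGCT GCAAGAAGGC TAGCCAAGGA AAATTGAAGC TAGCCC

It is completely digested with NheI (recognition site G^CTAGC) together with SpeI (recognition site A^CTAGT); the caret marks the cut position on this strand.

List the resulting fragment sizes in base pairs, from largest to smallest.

22, 20, 20, 15, 13, 6 bp

NheI sites (GCTAGC) start at positions 13, 26, 54, 69, 89.
NheI cuts after the first base of each site, so after positions 13, 26, 54, 69, 89.
The SpeI site (ACTAGT) starts at position 32.
SpeI cuts after the first base of each site, so after position 32.
Combined cut positions: 13, 26, 32, 54, 69, 89.
Circular molecule, 6 cuts → 6 fragments:
  14–26 → 13 bp
  27–32 → 6 bp
  33–54 → 22 bp
  55–69 → 15 bp
  70–89 → 20 bp
  90–96 then 1–13 → 7 + 13 = 20 bp
Sorted largest to smallest: 22, 20, 20, 15, 13, 6 bp.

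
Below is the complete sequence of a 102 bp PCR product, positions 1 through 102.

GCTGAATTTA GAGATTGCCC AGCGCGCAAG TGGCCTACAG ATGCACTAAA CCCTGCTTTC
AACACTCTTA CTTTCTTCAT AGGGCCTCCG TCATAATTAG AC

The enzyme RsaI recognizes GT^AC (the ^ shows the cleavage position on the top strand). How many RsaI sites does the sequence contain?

0

No occurrence of GTAC is present in the sequence.
RsaI does not cut: 0 sites.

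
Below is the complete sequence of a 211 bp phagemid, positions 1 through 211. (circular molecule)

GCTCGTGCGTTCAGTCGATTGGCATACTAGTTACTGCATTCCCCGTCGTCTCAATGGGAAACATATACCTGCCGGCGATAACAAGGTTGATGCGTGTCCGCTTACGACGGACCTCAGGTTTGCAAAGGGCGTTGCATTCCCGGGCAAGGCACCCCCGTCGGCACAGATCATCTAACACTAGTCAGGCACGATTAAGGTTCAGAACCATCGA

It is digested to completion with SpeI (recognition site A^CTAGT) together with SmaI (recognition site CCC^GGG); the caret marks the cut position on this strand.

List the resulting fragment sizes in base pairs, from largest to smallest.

115, 60, 36 bp

SpeI sites (ACTAGT) start at positions 26, 177.
SpeI cuts after the first base of each site, so after positions 26, 177.
The SmaI site (CCCGGG) starts at position 139.
SmaI cuts after base 3 of each site, so after position 141.
Combined cut positions: 26, 141, 177.
Circular molecule, 3 cuts → 3 fragments:
  27–141 → 115 bp
  142–177 → 36 bp
  178–211 then 1–26 → 34 + 26 = 60 bp
Sorted largest to smallest: 115, 60, 36 bp.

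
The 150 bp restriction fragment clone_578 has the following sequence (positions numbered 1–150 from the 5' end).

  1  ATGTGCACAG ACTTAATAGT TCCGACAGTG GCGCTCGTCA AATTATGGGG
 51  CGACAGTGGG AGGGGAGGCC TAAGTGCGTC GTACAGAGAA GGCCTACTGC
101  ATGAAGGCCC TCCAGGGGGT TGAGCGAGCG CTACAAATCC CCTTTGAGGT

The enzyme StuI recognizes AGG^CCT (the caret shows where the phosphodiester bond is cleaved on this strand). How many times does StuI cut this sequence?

AGGCCT occurs starting at positions 66, 90.
StuI cuts at 2 sites.

2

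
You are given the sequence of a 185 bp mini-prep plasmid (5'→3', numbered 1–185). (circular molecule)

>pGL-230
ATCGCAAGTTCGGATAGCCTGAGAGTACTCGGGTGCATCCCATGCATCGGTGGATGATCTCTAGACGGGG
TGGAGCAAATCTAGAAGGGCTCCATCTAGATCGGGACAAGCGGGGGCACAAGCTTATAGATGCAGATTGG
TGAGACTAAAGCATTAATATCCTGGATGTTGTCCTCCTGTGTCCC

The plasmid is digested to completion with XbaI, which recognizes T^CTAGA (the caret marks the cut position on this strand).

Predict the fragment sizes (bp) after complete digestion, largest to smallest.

150, 20, 15 bp

XbaI sites (TCTAGA) start at positions 60, 80, 95.
XbaI cuts after the first base of each site, so after positions 60, 80, 95.
Circular molecule, 3 cuts → 3 fragments:
  61–80 → 20 bp
  81–95 → 15 bp
  96–185 then 1–60 → 90 + 60 = 150 bp
Sorted largest to smallest: 150, 20, 15 bp.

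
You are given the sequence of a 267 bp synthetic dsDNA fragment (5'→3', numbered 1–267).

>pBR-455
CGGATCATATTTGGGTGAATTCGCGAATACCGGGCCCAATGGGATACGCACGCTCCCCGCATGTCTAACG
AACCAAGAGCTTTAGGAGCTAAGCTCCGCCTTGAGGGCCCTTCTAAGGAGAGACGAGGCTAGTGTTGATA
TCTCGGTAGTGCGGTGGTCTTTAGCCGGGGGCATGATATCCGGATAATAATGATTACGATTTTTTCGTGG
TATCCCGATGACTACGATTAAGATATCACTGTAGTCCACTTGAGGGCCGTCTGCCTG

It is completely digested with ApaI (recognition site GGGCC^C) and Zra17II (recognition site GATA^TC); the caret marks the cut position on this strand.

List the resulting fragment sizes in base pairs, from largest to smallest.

73, 57, 38, 36, 32, 31 bp

ApaI sites (GGGCCC) start at positions 32, 105.
ApaI cuts after base 5 of each site (before the last base), so after positions 36, 109.
Zra17II sites (GATATC) start at positions 137, 175, 232.
Zra17II cuts after base 4 of each site, so after positions 140, 178, 235.
Combined cut positions: 36, 109, 140, 178, 235.
Linear molecule, 5 cuts → 6 fragments:
  1–36 → 36 bp
  37–109 → 73 bp
  110–140 → 31 bp
  141–178 → 38 bp
  179–235 → 57 bp
  236–267 → 32 bp
Sorted largest to smallest: 73, 57, 38, 36, 32, 31 bp.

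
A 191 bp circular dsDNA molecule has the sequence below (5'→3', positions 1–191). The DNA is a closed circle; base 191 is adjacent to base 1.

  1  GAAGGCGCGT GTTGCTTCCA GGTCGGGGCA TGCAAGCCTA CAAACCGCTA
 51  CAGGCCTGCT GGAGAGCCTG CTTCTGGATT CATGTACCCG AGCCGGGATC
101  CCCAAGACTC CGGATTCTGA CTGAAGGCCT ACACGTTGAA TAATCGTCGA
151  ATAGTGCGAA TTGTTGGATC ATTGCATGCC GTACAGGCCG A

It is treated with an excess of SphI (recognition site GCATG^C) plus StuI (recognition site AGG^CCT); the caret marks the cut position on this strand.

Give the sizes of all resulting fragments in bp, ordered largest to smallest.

SphI sites (GCATGC) start at positions 28, 174.
SphI cuts after base 5 of each site (before the last base), so after positions 32, 178.
StuI sites (AGGCCT) start at positions 52, 125.
StuI cuts after base 3 of each site, so after positions 54, 127.
Combined cut positions: 32, 54, 127, 178.
Circular molecule, 4 cuts → 4 fragments:
  33–54 → 22 bp
  55–127 → 73 bp
  128–178 → 51 bp
  179–191 then 1–32 → 13 + 32 = 45 bp
Sorted largest to smallest: 73, 51, 45, 22 bp.

73, 51, 45, 22 bp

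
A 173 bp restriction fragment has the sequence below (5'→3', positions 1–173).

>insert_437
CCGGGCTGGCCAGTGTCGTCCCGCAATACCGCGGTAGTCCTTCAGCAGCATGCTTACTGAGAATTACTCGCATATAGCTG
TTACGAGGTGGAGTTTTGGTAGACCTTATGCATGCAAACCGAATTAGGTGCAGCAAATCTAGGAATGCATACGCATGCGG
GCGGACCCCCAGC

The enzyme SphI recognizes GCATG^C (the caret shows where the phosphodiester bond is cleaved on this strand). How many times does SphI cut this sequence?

3

GCATGC occurs starting at positions 48, 110, 153.
SphI cuts at 3 sites.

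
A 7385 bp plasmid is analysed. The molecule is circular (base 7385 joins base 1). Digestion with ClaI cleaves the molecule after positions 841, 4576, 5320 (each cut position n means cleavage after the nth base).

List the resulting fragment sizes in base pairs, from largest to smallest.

3735, 2906, 744 bp

Circular molecule, 3 cuts → 3 fragments:
  4576 − 841 = 3735 bp
  5320 − 4576 = 744 bp
  wrap: 7385 − 5320 + 841 = 2906 bp
Sorted largest to smallest: 3735, 2906, 744 bp.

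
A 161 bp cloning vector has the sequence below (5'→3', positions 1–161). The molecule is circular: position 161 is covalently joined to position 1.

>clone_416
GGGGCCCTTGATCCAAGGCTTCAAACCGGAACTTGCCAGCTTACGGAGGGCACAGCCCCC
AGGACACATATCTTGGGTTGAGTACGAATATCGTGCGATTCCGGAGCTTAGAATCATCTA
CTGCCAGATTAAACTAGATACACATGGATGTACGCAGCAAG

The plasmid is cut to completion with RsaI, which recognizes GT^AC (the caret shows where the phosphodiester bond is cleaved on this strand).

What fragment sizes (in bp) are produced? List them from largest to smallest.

RsaI sites (GTAC) start at positions 82, 150.
RsaI cuts after base 2 of each site, so after positions 83, 151.
Circular molecule, 2 cuts → 2 fragments:
  84–151 → 68 bp
  152–161 then 1–83 → 10 + 83 = 93 bp
Sorted largest to smallest: 93, 68 bp.

93, 68 bp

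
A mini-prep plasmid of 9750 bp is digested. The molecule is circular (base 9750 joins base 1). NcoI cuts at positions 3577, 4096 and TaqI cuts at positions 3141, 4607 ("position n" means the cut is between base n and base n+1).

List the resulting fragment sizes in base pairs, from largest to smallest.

Combined cut positions (sorted): 3141, 3577, 4096, 4607.
Circular molecule, 4 cuts → 4 fragments:
  3577 − 3141 = 436 bp
  4096 − 3577 = 519 bp
  4607 − 4096 = 511 bp
  wrap: 9750 − 4607 + 3141 = 8284 bp
Sorted largest to smallest: 8284, 519, 511, 436 bp.

8284, 519, 511, 436 bp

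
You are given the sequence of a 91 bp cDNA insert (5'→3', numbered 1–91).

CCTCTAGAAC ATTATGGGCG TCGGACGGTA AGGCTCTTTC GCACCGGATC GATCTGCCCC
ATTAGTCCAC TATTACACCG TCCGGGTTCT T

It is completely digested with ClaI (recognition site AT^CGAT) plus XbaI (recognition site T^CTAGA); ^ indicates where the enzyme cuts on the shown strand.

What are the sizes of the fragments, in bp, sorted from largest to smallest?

46, 42, 3 bp

The ClaI site (ATCGAT) starts at position 48.
ClaI cuts after base 2 of each site, so after position 49.
The XbaI site (TCTAGA) starts at position 3.
XbaI cuts after the first base of each site, so after position 3.
Combined cut positions: 3, 49.
Linear molecule, 2 cuts → 3 fragments:
  1–3 → 3 bp
  4–49 → 46 bp
  50–91 → 42 bp
Sorted largest to smallest: 46, 42, 3 bp.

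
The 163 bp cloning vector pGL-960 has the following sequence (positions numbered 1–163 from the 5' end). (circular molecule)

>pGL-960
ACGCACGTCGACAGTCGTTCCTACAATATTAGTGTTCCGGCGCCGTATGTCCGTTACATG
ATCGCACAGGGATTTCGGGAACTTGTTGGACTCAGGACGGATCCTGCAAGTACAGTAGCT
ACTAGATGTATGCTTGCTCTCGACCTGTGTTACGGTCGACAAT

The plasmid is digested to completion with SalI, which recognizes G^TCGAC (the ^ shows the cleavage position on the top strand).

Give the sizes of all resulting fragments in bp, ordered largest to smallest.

SalI sites (GTCGAC) start at positions 7, 155.
SalI cuts after the first base of each site, so after positions 7, 155.
Circular molecule, 2 cuts → 2 fragments:
  8–155 → 148 bp
  156–163 then 1–7 → 8 + 7 = 15 bp
Sorted largest to smallest: 148, 15 bp.

148, 15 bp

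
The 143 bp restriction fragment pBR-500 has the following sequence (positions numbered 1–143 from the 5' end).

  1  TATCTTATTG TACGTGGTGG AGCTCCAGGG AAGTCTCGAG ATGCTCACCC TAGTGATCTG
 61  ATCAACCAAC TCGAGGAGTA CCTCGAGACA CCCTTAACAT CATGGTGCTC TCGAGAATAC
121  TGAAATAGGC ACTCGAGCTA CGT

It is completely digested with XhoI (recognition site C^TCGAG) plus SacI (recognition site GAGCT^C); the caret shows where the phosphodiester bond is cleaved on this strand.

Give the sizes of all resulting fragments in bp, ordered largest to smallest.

XhoI sites (CTCGAG) start at positions 35, 70, 82, 110, 132.
XhoI cuts after the first base of each site, so after positions 35, 70, 82, 110, 132.
The SacI site (GAGCTC) starts at position 20.
SacI cuts after base 5 of each site (before the last base), so after position 24.
Combined cut positions: 24, 35, 70, 82, 110, 132.
Linear molecule, 6 cuts → 7 fragments:
  1–24 → 24 bp
  25–35 → 11 bp
  36–70 → 35 bp
  71–82 → 12 bp
  83–110 → 28 bp
  111–132 → 22 bp
  133–143 → 11 bp
Sorted largest to smallest: 35, 28, 24, 22, 12, 11, 11 bp.

35, 28, 24, 22, 12, 11, 11 bp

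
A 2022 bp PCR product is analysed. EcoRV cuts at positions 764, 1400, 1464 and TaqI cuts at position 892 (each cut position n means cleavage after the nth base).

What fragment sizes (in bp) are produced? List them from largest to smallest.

764, 558, 508, 128, 64 bp

Combined cut positions (sorted): 764, 892, 1400, 1464.
Linear molecule, 4 cuts → 5 fragments:
  764 − 0 = 764 bp
  892 − 764 = 128 bp
  1400 − 892 = 508 bp
  1464 − 1400 = 64 bp
  2022 − 1464 = 558 bp
Sorted largest to smallest: 764, 558, 508, 128, 64 bp.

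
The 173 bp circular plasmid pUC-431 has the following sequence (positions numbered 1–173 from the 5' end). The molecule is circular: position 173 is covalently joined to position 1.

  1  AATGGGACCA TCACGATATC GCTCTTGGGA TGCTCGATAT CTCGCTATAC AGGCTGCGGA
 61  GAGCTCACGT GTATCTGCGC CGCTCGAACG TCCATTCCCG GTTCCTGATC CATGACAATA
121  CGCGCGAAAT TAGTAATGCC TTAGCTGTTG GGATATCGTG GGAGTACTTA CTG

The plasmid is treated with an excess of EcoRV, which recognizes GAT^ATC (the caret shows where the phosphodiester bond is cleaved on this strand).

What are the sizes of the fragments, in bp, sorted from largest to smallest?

EcoRV sites (GATATC) start at positions 15, 36, 152.
EcoRV cuts after base 3 of each site, so after positions 17, 38, 154.
Circular molecule, 3 cuts → 3 fragments:
  18–38 → 21 bp
  39–154 → 116 bp
  155–173 then 1–17 → 19 + 17 = 36 bp
Sorted largest to smallest: 116, 36, 21 bp.

116, 36, 21 bp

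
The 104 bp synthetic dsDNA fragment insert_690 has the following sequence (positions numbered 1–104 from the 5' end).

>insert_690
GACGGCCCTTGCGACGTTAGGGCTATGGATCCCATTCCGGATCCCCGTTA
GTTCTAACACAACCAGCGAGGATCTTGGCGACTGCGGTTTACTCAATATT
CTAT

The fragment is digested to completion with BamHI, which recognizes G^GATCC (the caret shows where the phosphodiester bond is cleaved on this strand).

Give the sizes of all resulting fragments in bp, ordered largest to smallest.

BamHI sites (GGATCC) start at positions 27, 39.
BamHI cuts after the first base of each site, so after positions 27, 39.
Linear molecule, 2 cuts → 3 fragments:
  1–27 → 27 bp
  28–39 → 12 bp
  40–104 → 65 bp
Sorted largest to smallest: 65, 27, 12 bp.

65, 27, 12 bp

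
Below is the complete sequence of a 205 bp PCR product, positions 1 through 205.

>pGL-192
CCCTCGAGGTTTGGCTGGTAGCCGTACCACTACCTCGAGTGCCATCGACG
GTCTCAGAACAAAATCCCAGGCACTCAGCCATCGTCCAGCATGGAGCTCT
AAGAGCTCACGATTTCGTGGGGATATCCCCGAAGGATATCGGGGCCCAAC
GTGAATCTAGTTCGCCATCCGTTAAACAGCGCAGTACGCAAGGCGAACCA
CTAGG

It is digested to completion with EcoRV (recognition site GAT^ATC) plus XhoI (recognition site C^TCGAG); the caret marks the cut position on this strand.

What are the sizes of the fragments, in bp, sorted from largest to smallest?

90, 68, 31, 13, 3 bp

EcoRV sites (GATATC) start at positions 122, 135.
EcoRV cuts after base 3 of each site, so after positions 124, 137.
XhoI sites (CTCGAG) start at positions 3, 34.
XhoI cuts after the first base of each site, so after positions 3, 34.
Combined cut positions: 3, 34, 124, 137.
Linear molecule, 4 cuts → 5 fragments:
  1–3 → 3 bp
  4–34 → 31 bp
  35–124 → 90 bp
  125–137 → 13 bp
  138–205 → 68 bp
Sorted largest to smallest: 90, 68, 31, 13, 3 bp.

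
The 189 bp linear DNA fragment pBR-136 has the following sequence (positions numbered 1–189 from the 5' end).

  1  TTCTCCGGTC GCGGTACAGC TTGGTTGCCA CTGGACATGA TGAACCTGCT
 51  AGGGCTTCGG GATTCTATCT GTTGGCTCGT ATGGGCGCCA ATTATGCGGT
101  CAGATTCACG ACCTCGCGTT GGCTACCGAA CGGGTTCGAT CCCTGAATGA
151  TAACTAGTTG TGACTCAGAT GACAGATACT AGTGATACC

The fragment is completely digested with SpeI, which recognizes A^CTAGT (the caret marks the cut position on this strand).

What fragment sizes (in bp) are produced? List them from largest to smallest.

153, 25, 11 bp

SpeI sites (ACTAGT) start at positions 153, 178.
SpeI cuts after the first base of each site, so after positions 153, 178.
Linear molecule, 2 cuts → 3 fragments:
  1–153 → 153 bp
  154–178 → 25 bp
  179–189 → 11 bp
Sorted largest to smallest: 153, 25, 11 bp.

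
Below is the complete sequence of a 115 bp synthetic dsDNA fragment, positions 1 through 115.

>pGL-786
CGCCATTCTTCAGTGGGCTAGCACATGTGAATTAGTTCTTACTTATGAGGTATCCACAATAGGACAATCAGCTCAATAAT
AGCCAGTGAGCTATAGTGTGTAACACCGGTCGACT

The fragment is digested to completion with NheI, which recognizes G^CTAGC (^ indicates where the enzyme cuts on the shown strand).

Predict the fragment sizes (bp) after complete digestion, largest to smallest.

98, 17 bp

The NheI site (GCTAGC) starts at position 17.
NheI cuts after the first base of each site, so after position 17.
Linear molecule, 1 cut → 2 fragments:
  1–17 → 17 bp
  18–115 → 98 bp
Sorted largest to smallest: 98, 17 bp.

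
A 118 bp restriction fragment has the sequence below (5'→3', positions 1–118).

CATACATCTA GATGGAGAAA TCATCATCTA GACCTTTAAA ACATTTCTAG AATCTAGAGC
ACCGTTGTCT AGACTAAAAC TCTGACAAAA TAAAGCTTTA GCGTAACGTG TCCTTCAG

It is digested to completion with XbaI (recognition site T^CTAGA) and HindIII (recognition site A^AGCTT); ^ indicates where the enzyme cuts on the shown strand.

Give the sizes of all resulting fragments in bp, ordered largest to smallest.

25, 25, 20, 19, 15, 7, 7 bp

XbaI sites (TCTAGA) start at positions 7, 27, 46, 53, 68.
XbaI cuts after the first base of each site, so after positions 7, 27, 46, 53, 68.
The HindIII site (AAGCTT) starts at position 93.
HindIII cuts after the first base of each site, so after position 93.
Combined cut positions: 7, 27, 46, 53, 68, 93.
Linear molecule, 6 cuts → 7 fragments:
  1–7 → 7 bp
  8–27 → 20 bp
  28–46 → 19 bp
  47–53 → 7 bp
  54–68 → 15 bp
  69–93 → 25 bp
  94–118 → 25 bp
Sorted largest to smallest: 25, 25, 20, 19, 15, 7, 7 bp.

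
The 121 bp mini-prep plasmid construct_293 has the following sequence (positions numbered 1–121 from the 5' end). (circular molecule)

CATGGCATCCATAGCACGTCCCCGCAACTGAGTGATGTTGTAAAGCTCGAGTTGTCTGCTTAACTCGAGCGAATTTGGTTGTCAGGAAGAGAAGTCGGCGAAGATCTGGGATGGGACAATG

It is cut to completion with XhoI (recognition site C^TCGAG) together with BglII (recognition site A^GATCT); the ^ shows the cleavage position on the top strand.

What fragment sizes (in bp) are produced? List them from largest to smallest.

65, 38, 18 bp

XhoI sites (CTCGAG) start at positions 46, 64.
XhoI cuts after the first base of each site, so after positions 46, 64.
The BglII site (AGATCT) starts at position 102.
BglII cuts after the first base of each site, so after position 102.
Combined cut positions: 46, 64, 102.
Circular molecule, 3 cuts → 3 fragments:
  47–64 → 18 bp
  65–102 → 38 bp
  103–121 then 1–46 → 19 + 46 = 65 bp
Sorted largest to smallest: 65, 38, 18 bp.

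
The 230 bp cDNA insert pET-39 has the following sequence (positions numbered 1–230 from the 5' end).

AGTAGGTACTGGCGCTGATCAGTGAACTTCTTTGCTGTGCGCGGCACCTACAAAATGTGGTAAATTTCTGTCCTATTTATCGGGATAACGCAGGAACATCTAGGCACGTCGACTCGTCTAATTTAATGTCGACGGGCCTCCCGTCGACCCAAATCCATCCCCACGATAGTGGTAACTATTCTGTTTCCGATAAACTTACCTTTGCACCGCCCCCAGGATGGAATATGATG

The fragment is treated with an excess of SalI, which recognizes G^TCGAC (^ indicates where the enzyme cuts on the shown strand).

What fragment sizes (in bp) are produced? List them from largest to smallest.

SalI sites (GTCGAC) start at positions 108, 128, 143.
SalI cuts after the first base of each site, so after positions 108, 128, 143.
Linear molecule, 3 cuts → 4 fragments:
  1–108 → 108 bp
  109–128 → 20 bp
  129–143 → 15 bp
  144–230 → 87 bp
Sorted largest to smallest: 108, 87, 20, 15 bp.

108, 87, 20, 15 bp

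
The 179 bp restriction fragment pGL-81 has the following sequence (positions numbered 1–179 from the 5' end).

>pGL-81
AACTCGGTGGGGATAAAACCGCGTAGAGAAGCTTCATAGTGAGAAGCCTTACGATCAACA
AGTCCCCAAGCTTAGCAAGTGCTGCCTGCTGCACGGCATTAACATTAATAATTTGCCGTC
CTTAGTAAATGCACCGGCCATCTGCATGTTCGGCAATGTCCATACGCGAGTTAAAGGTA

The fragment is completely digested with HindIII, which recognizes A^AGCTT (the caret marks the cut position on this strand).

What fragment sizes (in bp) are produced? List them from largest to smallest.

111, 39, 29 bp

HindIII sites (AAGCTT) start at positions 29, 68.
HindIII cuts after the first base of each site, so after positions 29, 68.
Linear molecule, 2 cuts → 3 fragments:
  1–29 → 29 bp
  30–68 → 39 bp
  69–179 → 111 bp
Sorted largest to smallest: 111, 39, 29 bp.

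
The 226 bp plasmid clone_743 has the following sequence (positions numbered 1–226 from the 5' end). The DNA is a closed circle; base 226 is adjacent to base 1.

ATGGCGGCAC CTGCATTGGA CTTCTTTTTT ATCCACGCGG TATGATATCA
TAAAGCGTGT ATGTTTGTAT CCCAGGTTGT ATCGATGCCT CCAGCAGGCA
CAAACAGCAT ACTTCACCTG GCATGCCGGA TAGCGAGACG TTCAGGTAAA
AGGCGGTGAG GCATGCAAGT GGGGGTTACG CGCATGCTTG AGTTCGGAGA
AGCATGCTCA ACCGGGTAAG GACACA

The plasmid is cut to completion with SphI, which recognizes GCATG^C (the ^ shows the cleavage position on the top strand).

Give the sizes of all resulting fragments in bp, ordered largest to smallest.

SphI sites (GCATGC) start at positions 121, 161, 182, 202.
SphI cuts after base 5 of each site (before the last base), so after positions 125, 165, 186, 206.
Circular molecule, 4 cuts → 4 fragments:
  126–165 → 40 bp
  166–186 → 21 bp
  187–206 → 20 bp
  207–226 then 1–125 → 20 + 125 = 145 bp
Sorted largest to smallest: 145, 40, 21, 20 bp.

145, 40, 21, 20 bp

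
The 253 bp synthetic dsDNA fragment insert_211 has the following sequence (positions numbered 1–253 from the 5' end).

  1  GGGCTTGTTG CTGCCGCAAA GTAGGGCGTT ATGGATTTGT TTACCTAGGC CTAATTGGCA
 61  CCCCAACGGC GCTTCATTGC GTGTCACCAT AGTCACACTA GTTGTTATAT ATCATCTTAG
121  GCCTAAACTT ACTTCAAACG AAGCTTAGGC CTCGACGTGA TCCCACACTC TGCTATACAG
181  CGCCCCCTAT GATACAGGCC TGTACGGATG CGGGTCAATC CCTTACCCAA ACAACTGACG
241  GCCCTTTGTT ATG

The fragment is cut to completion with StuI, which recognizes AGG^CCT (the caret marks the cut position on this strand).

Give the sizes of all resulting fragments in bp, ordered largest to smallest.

StuI sites (AGGCCT) start at positions 47, 119, 147, 196.
StuI cuts after base 3 of each site, so after positions 49, 121, 149, 198.
Linear molecule, 4 cuts → 5 fragments:
  1–49 → 49 bp
  50–121 → 72 bp
  122–149 → 28 bp
  150–198 → 49 bp
  199–253 → 55 bp
Sorted largest to smallest: 72, 55, 49, 49, 28 bp.

72, 55, 49, 49, 28 bp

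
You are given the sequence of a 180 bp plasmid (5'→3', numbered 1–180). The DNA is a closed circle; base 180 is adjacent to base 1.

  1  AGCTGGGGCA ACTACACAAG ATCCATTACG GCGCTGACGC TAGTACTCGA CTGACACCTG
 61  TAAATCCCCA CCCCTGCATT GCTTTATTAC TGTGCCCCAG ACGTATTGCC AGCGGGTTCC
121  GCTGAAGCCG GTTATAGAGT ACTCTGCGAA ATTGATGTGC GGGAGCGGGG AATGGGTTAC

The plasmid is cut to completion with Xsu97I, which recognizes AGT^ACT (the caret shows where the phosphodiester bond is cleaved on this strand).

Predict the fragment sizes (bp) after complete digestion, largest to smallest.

96, 84 bp

Xsu97I sites (AGTACT) start at positions 42, 138.
Xsu97I cuts after base 3 of each site, so after positions 44, 140.
Circular molecule, 2 cuts → 2 fragments:
  45–140 → 96 bp
  141–180 then 1–44 → 40 + 44 = 84 bp
Sorted largest to smallest: 96, 84 bp.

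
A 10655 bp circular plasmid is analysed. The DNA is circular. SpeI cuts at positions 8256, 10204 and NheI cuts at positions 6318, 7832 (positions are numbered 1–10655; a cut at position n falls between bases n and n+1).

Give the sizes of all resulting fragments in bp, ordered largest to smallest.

Combined cut positions (sorted): 6318, 7832, 8256, 10204.
Circular molecule, 4 cuts → 4 fragments:
  7832 − 6318 = 1514 bp
  8256 − 7832 = 424 bp
  10204 − 8256 = 1948 bp
  wrap: 10655 − 10204 + 6318 = 6769 bp
Sorted largest to smallest: 6769, 1948, 1514, 424 bp.

6769, 1948, 1514, 424 bp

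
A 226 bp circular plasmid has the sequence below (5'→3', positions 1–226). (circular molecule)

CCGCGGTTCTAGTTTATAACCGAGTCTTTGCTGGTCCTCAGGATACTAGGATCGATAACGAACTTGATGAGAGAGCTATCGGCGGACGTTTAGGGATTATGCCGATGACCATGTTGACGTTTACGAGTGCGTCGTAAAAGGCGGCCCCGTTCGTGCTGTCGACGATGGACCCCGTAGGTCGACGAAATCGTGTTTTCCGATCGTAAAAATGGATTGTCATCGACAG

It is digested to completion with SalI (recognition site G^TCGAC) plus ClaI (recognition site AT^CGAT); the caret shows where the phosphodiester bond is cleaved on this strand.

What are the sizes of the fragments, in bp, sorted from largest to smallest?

SalI sites (GTCGAC) start at positions 158, 178.
SalI cuts after the first base of each site, so after positions 158, 178.
The ClaI site (ATCGAT) starts at position 51.
ClaI cuts after base 2 of each site, so after position 52.
Combined cut positions: 52, 158, 178.
Circular molecule, 3 cuts → 3 fragments:
  53–158 → 106 bp
  159–178 → 20 bp
  179–226 then 1–52 → 48 + 52 = 100 bp
Sorted largest to smallest: 106, 100, 20 bp.

106, 100, 20 bp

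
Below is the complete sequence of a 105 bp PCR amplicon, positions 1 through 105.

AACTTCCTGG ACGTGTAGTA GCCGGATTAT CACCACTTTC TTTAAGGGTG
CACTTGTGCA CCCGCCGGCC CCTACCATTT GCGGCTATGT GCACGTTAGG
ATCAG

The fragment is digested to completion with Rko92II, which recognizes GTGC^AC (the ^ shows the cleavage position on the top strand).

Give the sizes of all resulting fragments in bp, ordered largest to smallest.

Rko92II sites (GTGCAC) start at positions 48, 56, 89.
Rko92II cuts after base 4 of each site, so after positions 51, 59, 92.
Linear molecule, 3 cuts → 4 fragments:
  1–51 → 51 bp
  52–59 → 8 bp
  60–92 → 33 bp
  93–105 → 13 bp
Sorted largest to smallest: 51, 33, 13, 8 bp.

51, 33, 13, 8 bp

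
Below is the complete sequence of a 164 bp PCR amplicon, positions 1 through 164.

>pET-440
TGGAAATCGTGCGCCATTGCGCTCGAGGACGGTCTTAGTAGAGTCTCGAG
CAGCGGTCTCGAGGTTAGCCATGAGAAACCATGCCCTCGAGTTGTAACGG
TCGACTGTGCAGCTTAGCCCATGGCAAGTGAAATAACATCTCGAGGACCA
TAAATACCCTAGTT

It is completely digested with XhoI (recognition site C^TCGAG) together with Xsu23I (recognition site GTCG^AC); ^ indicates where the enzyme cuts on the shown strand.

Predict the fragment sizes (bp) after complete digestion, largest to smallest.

XhoI sites (CTCGAG) start at positions 22, 45, 58, 86, 140.
XhoI cuts after the first base of each site, so after positions 22, 45, 58, 86, 140.
The Xsu23I site (GTCGAC) starts at position 100.
Xsu23I cuts after base 4 of each site, so after position 103.
Combined cut positions: 22, 45, 58, 86, 103, 140.
Linear molecule, 6 cuts → 7 fragments:
  1–22 → 22 bp
  23–45 → 23 bp
  46–58 → 13 bp
  59–86 → 28 bp
  87–103 → 17 bp
  104–140 → 37 bp
  141–164 → 24 bp
Sorted largest to smallest: 37, 28, 24, 23, 22, 17, 13 bp.

37, 28, 24, 23, 22, 17, 13 bp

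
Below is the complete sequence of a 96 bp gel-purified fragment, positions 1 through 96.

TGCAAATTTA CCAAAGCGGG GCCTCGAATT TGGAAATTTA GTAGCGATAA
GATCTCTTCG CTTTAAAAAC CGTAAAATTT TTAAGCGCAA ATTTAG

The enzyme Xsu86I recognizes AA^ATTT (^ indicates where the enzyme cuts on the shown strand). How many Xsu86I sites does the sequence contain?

AAATTT occurs starting at positions 4, 34, 75, 89.
Xsu86I cuts at 4 sites.

4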